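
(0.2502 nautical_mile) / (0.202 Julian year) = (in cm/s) 1 nautical_mile = 1852 m, so 0.2502 nautical_mile = 0.2502 * 1852 = 463.3704 m. 1 Julian year = 31557600 s, so 0.202 Julian year = 0.202 * 31557600 = 6374635.2 s. Combine: 463.3704 m / 6374635.2 s = 7.2689713e-05 m/s. 1 cm/s = 0.01 m/s, so 7.2689713e-05 m/s = 7.2689713e-05 / 0.01 = 0.0072689713 cm/s ≈ 0.007269 cm/s (4 s.f.). Final answer: 0.007269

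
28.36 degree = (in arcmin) 1 degree = 0.017453293 rad, so 28.36 degree = 28.36 * 0.017453293 = 0.49497538 rad. 1 arcmin = 0.00029088821 rad, so 0.49497538 rad = 0.49497538 / 0.00029088821 = 1701.6 arcmin ≈ 1702 arcmin (4 s.f.). Final answer: 1702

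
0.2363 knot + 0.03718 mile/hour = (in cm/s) 13.82. Check: 1 knot = 0.51444444 m/s, so 0.2363 knot = 0.2363 * 0.51444444 = 0.12156322 m/s. 1 mile/hour = 0.44704 m/s, so 0.03718 mile/hour = 0.03718 * 0.44704 = 0.016620947 m/s. Sum: 0.12156322 + 0.016620947 = 0.13818417 m/s. 1 cm/s = 0.01 m/s, so 0.13818417 m/s = 0.13818417 / 0.01 = 13.818417 cm/s ≈ 13.82 cm/s (4 s.f.).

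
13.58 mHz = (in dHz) 0.1358. Check: 1 mHz = 0.001 Hz, so 13.58 mHz = 13.58 * 0.001 = 0.01358 Hz. 1 dHz = 0.1 Hz, so 0.01358 Hz = 0.01358 / 0.1 = 0.1358 dHz.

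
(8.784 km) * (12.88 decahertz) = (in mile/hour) 1 km = 1000 m, so 8.784 km = 8.784 * 1000 = 8784 m. 1 decahertz = 10 Hz, so 12.88 decahertz = 12.88 * 10 = 128.8 Hz. Combine: 8784 m * 128.8 Hz = 1131379.2 m/s. 1 mile/hour = 0.44704 m/s, so 1131379.2 m/s = 1131379.2 / 0.44704 = 2530823.2 mile/hour ≈ 2.531e+06 mile/hour (4 s.f.). Final answer: 2.531e+06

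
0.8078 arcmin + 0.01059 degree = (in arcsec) 86.59. Check: 1 arcmin = 0.00029088821 rad, so 0.8078 arcmin = 0.8078 * 0.00029088821 = 0.00023497949 rad. 1 degree = 0.017453293 rad, so 0.01059 degree = 0.01059 * 0.017453293 = 0.00018483037 rad. Sum: 0.00023497949 + 0.00018483037 = 0.00041980986 rad. 1 arcsec = 4.8481368e-06 rad, so 0.00041980986 rad = 0.00041980986 / 4.8481368e-06 = 86.592 arcsec ≈ 86.59 arcsec (4 s.f.).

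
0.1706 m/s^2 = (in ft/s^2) 0.5597. Check: 1 ft/s^2 = 0.3048 m/s^2, so 0.1706 m/s^2 = 0.1706 / 0.3048 = 0.55971129 ft/s^2 ≈ 0.5597 ft/s^2 (4 s.f.).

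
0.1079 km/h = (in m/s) 0.02997. Check: 1 km/h = 0.27777778 m/s, so 0.1079 km/h = 0.1079 * 0.27777778 = 0.029972222 m/s. Result: 0.029972222 m/s ≈ 0.02997 m/s (4 s.f.).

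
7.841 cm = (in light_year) 1 cm = 0.01 m, so 7.841 cm = 7.841 * 0.01 = 0.07841 m. 1 light_year = 9.4607305e+15 m, so 0.07841 m = 0.07841 / 9.4607305e+15 = 8.2879435e-18 light_year ≈ 8.288e-18 light_year (4 s.f.). Final answer: 8.288e-18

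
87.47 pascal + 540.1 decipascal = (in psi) 0.02052. Check: 87.47 pascal = 87.47 Pa. 1 decipascal = 0.1 Pa, so 540.1 decipascal = 540.1 * 0.1 = 54.01 Pa. Sum: 87.47 + 54.01 = 141.48 Pa. 1 psi = 6894.7573 Pa, so 141.48 Pa = 141.48 / 6894.7573 = 0.020519939 psi ≈ 0.02052 psi (4 s.f.).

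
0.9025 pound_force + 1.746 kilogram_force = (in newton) 21.14. Check: 1 pound_force = 4.4482216 N, so 0.9025 pound_force = 0.9025 * 4.4482216 = 4.01452 N. 1 kilogram_force = 9.80665 N, so 1.746 kilogram_force = 1.746 * 9.80665 = 17.122411 N. Sum: 4.01452 + 17.122411 = 21.136931 N. 21.136931 N = 21.136931 newton ≈ 21.14 newton (4 s.f.).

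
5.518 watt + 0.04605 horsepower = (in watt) 39.86. Check: 5.518 watt = 5.518 W. 1 horsepower = 745.69987 W, so 0.04605 horsepower = 0.04605 * 745.69987 = 34.339479 W. Sum: 5.518 + 34.339479 = 39.857479 W. 39.857479 W = 39.857479 watt ≈ 39.86 watt (4 s.f.).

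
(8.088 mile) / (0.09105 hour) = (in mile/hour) 1 mile = 1609.344 m, so 8.088 mile = 8.088 * 1609.344 = 13016.374 m. 1 hour = 3600 s, so 0.09105 hour = 0.09105 * 3600 = 327.78 s. Combine: 13016.374 m / 327.78 s = 39.710703 m/s. 1 mile/hour = 0.44704 m/s, so 39.710703 m/s = 39.710703 / 0.44704 = 88.830313 mile/hour ≈ 88.83 mile/hour (4 s.f.). Final answer: 88.83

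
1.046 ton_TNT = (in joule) 4.376e+09. Check: 1 ton_TNT = 4.184e+09 J, so 1.046 ton_TNT = 1.046 * 4.184e+09 = 4.376464e+09 J. 4.376464e+09 J = 4.376464e+09 joule ≈ 4.376e+09 joule (4 s.f.).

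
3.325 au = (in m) 4.974e+11. Check: 1 au = 1.4959787e+11 m, so 3.325 au = 3.325 * 1.4959787e+11 = 4.9741292e+11 m. Result: 4.9741292e+11 m ≈ 4.974e+11 m (4 s.f.).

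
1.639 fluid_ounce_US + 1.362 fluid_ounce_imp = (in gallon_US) 1 fluid_ounce_US = 2.957353e-05 m^3, so 1.639 fluid_ounce_US = 1.639 * 2.957353e-05 = 4.8471015e-05 m^3. 1 fluid_ounce_imp = 2.8413063e-05 m^3, so 1.362 fluid_ounce_imp = 1.362 * 2.8413063e-05 = 3.8698591e-05 m^3. Sum: 4.8471015e-05 + 3.8698591e-05 = 8.7169606e-05 m^3. 1 gallon_US = 0.0037854118 m^3, so 8.7169606e-05 m^3 = 8.7169606e-05 / 0.0037854118 = 0.023027774 gallon_US ≈ 0.02303 gallon_US (4 s.f.). Final answer: 0.02303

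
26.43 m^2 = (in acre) 1 acre = 4046.8564 m^2, so 26.43 m^2 = 26.43 / 4046.8564 = 0.0065309952 acre ≈ 0.006531 acre (4 s.f.). Final answer: 0.006531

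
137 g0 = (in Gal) 1.344e+05. Check: 1 g0 = 9.80665 m/s^2, so 137 g0 = 137 * 9.80665 = 1343.511 m/s^2. 1 Gal = 0.01 m/s^2, so 1343.511 m/s^2 = 1343.511 / 0.01 = 134351.1 Gal ≈ 1.344e+05 Gal (4 s.f.).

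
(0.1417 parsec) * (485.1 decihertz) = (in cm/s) 2.121e+19. Check: 1 parsec = 3.0856776e+16 m, so 0.1417 parsec = 0.1417 * 3.0856776e+16 = 4.3724051e+15 m. 1 decihertz = 0.1 Hz, so 485.1 decihertz = 485.1 * 0.1 = 48.51 Hz. Combine: 4.3724051e+15 m * 48.51 Hz = 2.1210537e+17 m/s. 1 cm/s = 0.01 m/s, so 2.1210537e+17 m/s = 2.1210537e+17 / 0.01 = 2.1210537e+19 cm/s ≈ 2.121e+19 cm/s (4 s.f.).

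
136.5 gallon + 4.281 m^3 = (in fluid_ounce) 1 gallon = 0.0037854118 m^3, so 136.5 gallon = 136.5 * 0.0037854118 = 0.51670871 m^3. 4.281 m^3 is already in m^3. Sum: 0.51670871 + 4.281 = 4.7977087 m^3. 1 fluid_ounce = 2.957353e-05 m^3, so 4.7977087 m^3 = 4.7977087 / 2.957353e-05 = 162229.83 fluid_ounce ≈ 1.622e+05 fluid_ounce (4 s.f.). Final answer: 1.622e+05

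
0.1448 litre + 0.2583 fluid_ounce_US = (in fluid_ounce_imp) 1 litre = 0.001 m^3, so 0.1448 litre = 0.1448 * 0.001 = 0.0001448 m^3. 1 fluid_ounce_US = 2.957353e-05 m^3, so 0.2583 fluid_ounce_US = 0.2583 * 2.957353e-05 = 7.6388427e-06 m^3. Sum: 0.0001448 + 7.6388427e-06 = 0.00015243884 m^3. 1 fluid_ounce_imp = 2.8413063e-05 m^3, so 0.00015243884 m^3 = 0.00015243884 / 2.8413063e-05 = 5.3650972 fluid_ounce_imp ≈ 5.365 fluid_ounce_imp (4 s.f.). Final answer: 5.365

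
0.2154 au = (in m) 3.222e+10. Check: 1 au = 1.4959787e+11 m, so 0.2154 au = 0.2154 * 1.4959787e+11 = 3.2223381e+10 m. Result: 3.2223381e+10 m ≈ 3.222e+10 m (4 s.f.).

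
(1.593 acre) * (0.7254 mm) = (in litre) 1 acre = 4046.8564 m^2, so 1.593 acre = 1.593 * 4046.8564 = 6446.6423 m^2. 1 mm = 0.001 m, so 0.7254 mm = 0.7254 * 0.001 = 0.0007254 m. Combine: 6446.6423 m^2 * 0.0007254 m = 4.6763943 m^3. 1 litre = 0.001 m^3, so 4.6763943 m^3 = 4.6763943 / 0.001 = 4676.3943 litre ≈ 4676 litre (4 s.f.). Final answer: 4676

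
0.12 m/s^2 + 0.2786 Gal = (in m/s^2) 0.1228. Check: 0.12 m/s^2 is already in m/s^2. 1 Gal = 0.01 m/s^2, so 0.2786 Gal = 0.2786 * 0.01 = 0.002786 m/s^2. Sum: 0.12 + 0.002786 = 0.122786 m/s^2. Result: 0.122786 m/s^2 ≈ 0.1228 m/s^2 (4 s.f.).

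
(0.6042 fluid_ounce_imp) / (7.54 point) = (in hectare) 1 fluid_ounce_imp = 2.8413063e-05 m^3, so 0.6042 fluid_ounce_imp = 0.6042 * 2.8413063e-05 = 1.7167172e-05 m^3. 1 point = 0.00035277778 m, so 7.54 point = 7.54 * 0.00035277778 = 0.0026599444 m. Combine: 1.7167172e-05 m^3 / 0.0026599444 m = 0.006453959 m^2. 1 hectare = 10000 m^2, so 0.006453959 m^2 = 0.006453959 / 10000 = 6.453959e-07 hectare ≈ 6.454e-07 hectare (4 s.f.). Final answer: 6.454e-07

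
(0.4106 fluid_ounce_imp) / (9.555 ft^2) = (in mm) 0.01314. Check: 1 fluid_ounce_imp = 2.8413063e-05 m^3, so 0.4106 fluid_ounce_imp = 0.4106 * 2.8413063e-05 = 1.1666403e-05 m^3. 1 ft^2 = 0.09290304 m^2, so 9.555 ft^2 = 9.555 * 0.09290304 = 0.88768855 m^2. Combine: 1.1666403e-05 m^3 / 0.88768855 m^2 = 1.3142451e-05 m. 1 mm = 0.001 m, so 1.3142451e-05 m = 1.3142451e-05 / 0.001 = 0.013142451 mm ≈ 0.01314 mm (4 s.f.).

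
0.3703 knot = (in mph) 1 knot = 0.51444444 m/s, so 0.3703 knot = 0.3703 * 0.51444444 = 0.19049878 m/s. 1 mph = 0.44704 m/s, so 0.19049878 m/s = 0.19049878 / 0.44704 = 0.42613363 mph ≈ 0.4261 mph (4 s.f.). Final answer: 0.4261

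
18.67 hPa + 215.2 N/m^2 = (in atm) 1 hPa = 100 Pa, so 18.67 hPa = 18.67 * 100 = 1867 Pa. 215.2 N/m^2 = 215.2 Pa. Sum: 1867 + 215.2 = 2082.2 Pa. 1 atm = 101325 Pa, so 2082.2 Pa = 2082.2 / 101325 = 0.020549716 atm ≈ 0.02055 atm (4 s.f.). Final answer: 0.02055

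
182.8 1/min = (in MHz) 3.047e-06. Check: 1 1/min = 0.016666667 Hz, so 182.8 1/min = 182.8 * 0.016666667 = 3.0466667 Hz. 1 MHz = 1000000 Hz, so 3.0466667 Hz = 3.0466667 / 1000000 = 3.0466667e-06 MHz ≈ 3.047e-06 MHz (4 s.f.).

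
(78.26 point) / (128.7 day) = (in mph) 1 point = 0.00035277778 m, so 78.26 point = 78.26 * 0.00035277778 = 0.027608389 m. 1 day = 86400 s, so 128.7 day = 128.7 * 86400 = 11119680 s. Combine: 0.027608389 m / 11119680 s = 2.4828402e-09 m/s. 1 mph = 0.44704 m/s, so 2.4828402e-09 m/s = 2.4828402e-09 / 0.44704 = 5.5539554e-09 mph ≈ 5.554e-09 mph (4 s.f.). Final answer: 5.554e-09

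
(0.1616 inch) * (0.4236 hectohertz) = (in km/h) 1 inch = 0.0254 m, so 0.1616 inch = 0.1616 * 0.0254 = 0.00410464 m. 1 hectohertz = 100 Hz, so 0.4236 hectohertz = 0.4236 * 100 = 42.36 Hz. Combine: 0.00410464 m * 42.36 Hz = 0.17387255 m/s. 1 km/h = 0.27777778 m/s, so 0.17387255 m/s = 0.17387255 / 0.27777778 = 0.62594118 km/h ≈ 0.6259 km/h (4 s.f.). Final answer: 0.6259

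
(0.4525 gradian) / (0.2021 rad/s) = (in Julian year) 1 gradian = 0.015707963 rad, so 0.4525 gradian = 0.4525 * 0.015707963 = 0.0071078534 rad. 0.2021 rad/s is already in rad/s. Combine: 0.0071078534 rad / 0.2021 rad/s = 0.035169982 s. 1 Julian year = 31557600 s, so 0.035169982 s = 0.035169982 / 31557600 = 1.1144695e-09 Julian year ≈ 1.114e-09 Julian year (4 s.f.). Final answer: 1.114e-09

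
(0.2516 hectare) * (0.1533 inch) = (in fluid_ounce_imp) 1 hectare = 10000 m^2, so 0.2516 hectare = 0.2516 * 10000 = 2516 m^2. 1 inch = 0.0254 m, so 0.1533 inch = 0.1533 * 0.0254 = 0.00389382 m. Combine: 2516 m^2 * 0.00389382 m = 9.7968511 m^3. 1 fluid_ounce_imp = 2.8413063e-05 m^3, so 9.7968511 m^3 = 9.7968511 / 2.8413063e-05 = 344800.96 fluid_ounce_imp ≈ 3.448e+05 fluid_ounce_imp (4 s.f.). Final answer: 3.448e+05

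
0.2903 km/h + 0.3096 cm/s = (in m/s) 0.08373. Check: 1 km/h = 0.27777778 m/s, so 0.2903 km/h = 0.2903 * 0.27777778 = 0.080638889 m/s. 1 cm/s = 0.01 m/s, so 0.3096 cm/s = 0.3096 * 0.01 = 0.003096 m/s. Sum: 0.080638889 + 0.003096 = 0.083734889 m/s. Result: 0.083734889 m/s ≈ 0.08373 m/s (4 s.f.).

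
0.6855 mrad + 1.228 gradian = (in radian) 0.01997. Check: 1 mrad = 0.001 rad, so 0.6855 mrad = 0.6855 * 0.001 = 0.0006855 rad. 1 gradian = 0.015707963 rad, so 1.228 gradian = 1.228 * 0.015707963 = 0.019289379 rad. Sum: 0.0006855 + 0.019289379 = 0.019974879 rad. 0.019974879 rad = 0.019974879 radian ≈ 0.01997 radian (4 s.f.).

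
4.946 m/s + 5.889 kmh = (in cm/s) 658.2. Check: 4.946 m/s is already in m/s. 1 kmh = 0.27777778 m/s, so 5.889 kmh = 5.889 * 0.27777778 = 1.6358333 m/s. Sum: 4.946 + 1.6358333 = 6.5818333 m/s. 1 cm/s = 0.01 m/s, so 6.5818333 m/s = 6.5818333 / 0.01 = 658.18333 cm/s ≈ 658.2 cm/s (4 s.f.).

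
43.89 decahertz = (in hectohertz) 1 decahertz = 10 Hz, so 43.89 decahertz = 43.89 * 10 = 438.9 Hz. 1 hectohertz = 100 Hz, so 438.9 Hz = 438.9 / 100 = 4.389 hectohertz. Final answer: 4.389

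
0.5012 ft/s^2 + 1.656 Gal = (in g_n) 1 ft/s^2 = 0.3048 m/s^2, so 0.5012 ft/s^2 = 0.5012 * 0.3048 = 0.15276576 m/s^2. 1 Gal = 0.01 m/s^2, so 1.656 Gal = 1.656 * 0.01 = 0.01656 m/s^2. Sum: 0.15276576 + 0.01656 = 0.16932576 m/s^2. 1 g_n = 9.80665 m/s^2, so 0.16932576 m/s^2 = 0.16932576 / 9.80665 = 0.017266422 g_n ≈ 0.01727 g_n (4 s.f.). Final answer: 0.01727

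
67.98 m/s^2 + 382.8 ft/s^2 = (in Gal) 1.847e+04. Check: 67.98 m/s^2 is already in m/s^2. 1 ft/s^2 = 0.3048 m/s^2, so 382.8 ft/s^2 = 382.8 * 0.3048 = 116.67744 m/s^2. Sum: 67.98 + 116.67744 = 184.65744 m/s^2. 1 Gal = 0.01 m/s^2, so 184.65744 m/s^2 = 184.65744 / 0.01 = 18465.744 Gal ≈ 1.847e+04 Gal (4 s.f.).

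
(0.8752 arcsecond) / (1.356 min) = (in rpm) 4.98e-07. Check: 1 arcsecond = 4.8481368e-06 rad, so 0.8752 arcsecond = 0.8752 * 4.8481368e-06 = 4.2430893e-06 rad. 1 min = 60 s, so 1.356 min = 1.356 * 60 = 81.36 s. Combine: 4.2430893e-06 rad / 81.36 s = 5.2152032e-08 rad/s. 1 rpm = 0.10471976 rad/s, so 5.2152032e-08 rad/s = 5.2152032e-08 / 0.10471976 = 4.9801522e-07 rpm ≈ 4.98e-07 rpm (4 s.f.).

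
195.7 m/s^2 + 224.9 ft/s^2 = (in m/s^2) 195.7 m/s^2 is already in m/s^2. 1 ft/s^2 = 0.3048 m/s^2, so 224.9 ft/s^2 = 224.9 * 0.3048 = 68.54952 m/s^2. Sum: 195.7 + 68.54952 = 264.24952 m/s^2. Result: 264.24952 m/s^2 ≈ 264.2 m/s^2 (4 s.f.). Final answer: 264.2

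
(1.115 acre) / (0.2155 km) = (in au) 1 acre = 4046.8564 m^2, so 1.115 acre = 1.115 * 4046.8564 = 4512.2449 m^2. 1 km = 1000 m, so 0.2155 km = 0.2155 * 1000 = 215.5 m. Combine: 4512.2449 m^2 / 215.5 m = 20.938491 m. 1 au = 1.4959787e+11 m, so 20.938491 m = 20.938491 / 1.4959787e+11 = 1.3996517e-10 au ≈ 1.4e-10 au (4 s.f.). Final answer: 1.4e-10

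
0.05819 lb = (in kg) 1 lb = 0.45359237 kg, so 0.05819 lb = 0.05819 * 0.45359237 = 0.02639454 kg. Result: 0.02639454 kg ≈ 0.02639 kg (4 s.f.). Final answer: 0.02639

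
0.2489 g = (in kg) 1 g = 0.001 kg, so 0.2489 g = 0.2489 * 0.001 = 0.0002489 kg. Result: 0.0002489 kg. Final answer: 0.0002489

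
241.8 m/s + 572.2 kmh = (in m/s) 241.8 m/s is already in m/s. 1 kmh = 0.27777778 m/s, so 572.2 kmh = 572.2 * 0.27777778 = 158.94444 m/s. Sum: 241.8 + 158.94444 = 400.74444 m/s. Result: 400.74444 m/s ≈ 400.7 m/s (4 s.f.). Final answer: 400.7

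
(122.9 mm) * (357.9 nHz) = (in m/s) 1 mm = 0.001 m, so 122.9 mm = 122.9 * 0.001 = 0.1229 m. 1 nHz = 1e-09 Hz, so 357.9 nHz = 357.9 * 1e-09 = 3.579e-07 Hz. Combine: 0.1229 m * 3.579e-07 Hz = 4.398591e-08 m/s. Result: 4.398591e-08 m/s ≈ 4.399e-08 m/s (4 s.f.). Final answer: 4.399e-08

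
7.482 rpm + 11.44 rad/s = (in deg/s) 1 rpm = 0.10471976 rad/s, so 7.482 rpm = 7.482 * 0.10471976 = 0.78351321 rad/s. 11.44 rad/s is already in rad/s. Sum: 0.78351321 + 11.44 = 12.223513 rad/s. 1 deg/s = 0.017453293 rad/s, so 12.223513 rad/s = 12.223513 / 0.017453293 = 700.35572 deg/s ≈ 700.4 deg/s (4 s.f.). Final answer: 700.4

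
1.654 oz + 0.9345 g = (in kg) 0.04782. Check: 1 oz = 0.028349523 kg, so 1.654 oz = 1.654 * 0.028349523 = 0.046890111 kg. 1 g = 0.001 kg, so 0.9345 g = 0.9345 * 0.001 = 0.0009345 kg. Sum: 0.046890111 + 0.0009345 = 0.047824611 kg. Result: 0.047824611 kg ≈ 0.04782 kg (4 s.f.).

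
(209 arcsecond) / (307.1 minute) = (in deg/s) 1 arcsecond = 4.8481368e-06 rad, so 209 arcsecond = 209 * 4.8481368e-06 = 0.0010132606 rad. 1 minute = 60 s, so 307.1 minute = 307.1 * 60 = 18426 s. Combine: 0.0010132606 rad / 18426 s = 5.4990806e-08 rad/s. 1 deg/s = 0.017453293 rad/s, so 5.4990806e-08 rad/s = 5.4990806e-08 / 0.017453293 = 3.1507411e-06 deg/s ≈ 3.151e-06 deg/s (4 s.f.). Final answer: 3.151e-06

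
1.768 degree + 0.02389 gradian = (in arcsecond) 6442. Check: 1 degree = 0.017453293 rad, so 1.768 degree = 1.768 * 0.017453293 = 0.030857421 rad. 1 gradian = 0.015707963 rad, so 0.02389 gradian = 0.02389 * 0.015707963 = 0.00037526324 rad. Sum: 0.030857421 + 0.00037526324 = 0.031232684 rad. 1 arcsecond = 4.8481368e-06 rad, so 0.031232684 rad = 0.031232684 / 4.8481368e-06 = 6442.2036 arcsecond ≈ 6442 arcsecond (4 s.f.).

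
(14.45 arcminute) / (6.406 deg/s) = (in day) 4.351e-07. Check: 1 arcminute = 0.00029088821 rad, so 14.45 arcminute = 14.45 * 0.00029088821 = 0.0042033346 rad. 1 deg/s = 0.017453293 rad/s, so 6.406 deg/s = 6.406 * 0.017453293 = 0.11180579 rad/s. Combine: 0.0042033346 rad / 0.11180579 rad/s = 0.037594963 s. 1 day = 86400 s, so 0.037594963 s = 0.037594963 / 86400 = 4.3512689e-07 day ≈ 4.351e-07 day (4 s.f.).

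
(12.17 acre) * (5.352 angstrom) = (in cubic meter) 1 acre = 4046.8564 m^2, so 12.17 acre = 12.17 * 4046.8564 = 49250.243 m^2. 1 angstrom = 1e-10 m, so 5.352 angstrom = 5.352 * 1e-10 = 5.352e-10 m. Combine: 49250.243 m^2 * 5.352e-10 m = 2.635873e-05 m^3. 2.635873e-05 m^3 = 2.635873e-05 cubic meter ≈ 2.636e-05 cubic meter (4 s.f.). Final answer: 2.636e-05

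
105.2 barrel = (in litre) 1.673e+04. Check: 1 barrel = 0.15898729 m^3, so 105.2 barrel = 105.2 * 0.15898729 = 16.725463 m^3. 1 litre = 0.001 m^3, so 16.725463 m^3 = 16.725463 / 0.001 = 16725.463 litre ≈ 1.673e+04 litre (4 s.f.).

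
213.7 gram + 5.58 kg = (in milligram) 1 gram = 0.001 kg, so 213.7 gram = 213.7 * 0.001 = 0.2137 kg. 5.58 kg is already in kg. Sum: 0.2137 + 5.58 = 5.7937 kg. 1 milligram = 1e-06 kg, so 5.7937 kg = 5.7937 / 1e-06 = 5793700 milligram ≈ 5.794e+06 milligram (4 s.f.). Final answer: 5.794e+06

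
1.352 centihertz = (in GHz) 1.352e-11. Check: 1 centihertz = 0.01 Hz, so 1.352 centihertz = 1.352 * 0.01 = 0.01352 Hz. 1 GHz = 1e+09 Hz, so 0.01352 Hz = 0.01352 / 1e+09 = 1.352e-11 GHz.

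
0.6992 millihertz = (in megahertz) 6.992e-10. Check: 1 millihertz = 0.001 Hz, so 0.6992 millihertz = 0.6992 * 0.001 = 0.0006992 Hz. 1 megahertz = 1000000 Hz, so 0.0006992 Hz = 0.0006992 / 1000000 = 6.992e-10 megahertz.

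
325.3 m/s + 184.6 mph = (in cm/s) 325.3 m/s is already in m/s. 1 mph = 0.44704 m/s, so 184.6 mph = 184.6 * 0.44704 = 82.523584 m/s. Sum: 325.3 + 82.523584 = 407.82358 m/s. 1 cm/s = 0.01 m/s, so 407.82358 m/s = 407.82358 / 0.01 = 40782.358 cm/s ≈ 4.078e+04 cm/s (4 s.f.). Final answer: 4.078e+04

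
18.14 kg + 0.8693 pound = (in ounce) 18.14 kg is already in kg. 1 pound = 0.45359237 kg, so 0.8693 pound = 0.8693 * 0.45359237 = 0.39430785 kg. Sum: 18.14 + 0.39430785 = 18.534308 kg. 1 ounce = 0.028349523 kg, so 18.534308 kg = 18.534308 / 0.028349523 = 653.77847 ounce ≈ 653.8 ounce (4 s.f.). Final answer: 653.8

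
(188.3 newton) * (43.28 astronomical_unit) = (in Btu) 1.156e+12. Check: 188.3 newton = 188.3 N. 1 astronomical_unit = 1.4959787e+11 m, so 43.28 astronomical_unit = 43.28 * 1.4959787e+11 = 6.4745958e+12 m. Combine: 188.3 N * 6.4745958e+12 m = 1.2191664e+15 J. 1 Btu = 1055.0559 J, so 1.2191664e+15 J = 1.2191664e+15 / 1055.0559 = 1.1555468e+12 Btu ≈ 1.156e+12 Btu (4 s.f.).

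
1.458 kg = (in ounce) 1 ounce = 0.028349523 kg, so 1.458 kg = 1.458 / 0.028349523 = 51.429437 ounce ≈ 51.43 ounce (4 s.f.). Final answer: 51.43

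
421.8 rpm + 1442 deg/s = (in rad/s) 1 rpm = 0.10471976 rad/s, so 421.8 rpm = 421.8 * 0.10471976 = 44.170793 rad/s. 1 deg/s = 0.017453293 rad/s, so 1442 deg/s = 1442 * 0.017453293 = 25.167648 rad/s. Sum: 44.170793 + 25.167648 = 69.338441 rad/s. Result: 69.338441 rad/s ≈ 69.34 rad/s (4 s.f.). Final answer: 69.34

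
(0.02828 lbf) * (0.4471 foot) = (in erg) 1 lbf = 4.4482216 N, so 0.02828 lbf = 0.02828 * 4.4482216 = 0.12579571 N. 1 foot = 0.3048 m, so 0.4471 foot = 0.4471 * 0.3048 = 0.13627608 m. Combine: 0.12579571 N * 0.13627608 m = 0.017142946 J. 1 erg = 1e-07 J, so 0.017142946 J = 0.017142946 / 1e-07 = 171429.46 erg ≈ 1.714e+05 erg (4 s.f.). Final answer: 1.714e+05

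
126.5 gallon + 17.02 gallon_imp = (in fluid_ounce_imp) 1.958e+04. Check: 1 gallon = 0.0037854118 m^3, so 126.5 gallon = 126.5 * 0.0037854118 = 0.47885459 m^3. 1 gallon_imp = 0.00454609 m^3, so 17.02 gallon_imp = 17.02 * 0.00454609 = 0.077374452 m^3. Sum: 0.47885459 + 0.077374452 = 0.55622904 m^3. 1 fluid_ounce_imp = 2.8413063e-05 m^3, so 0.55622904 m^3 = 0.55622904 / 2.8413063e-05 = 19576.525 fluid_ounce_imp ≈ 1.958e+04 fluid_ounce_imp (4 s.f.).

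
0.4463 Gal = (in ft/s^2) 1 Gal = 0.01 m/s^2, so 0.4463 Gal = 0.4463 * 0.01 = 0.004463 m/s^2. 1 ft/s^2 = 0.3048 m/s^2, so 0.004463 m/s^2 = 0.004463 / 0.3048 = 0.014642388 ft/s^2 ≈ 0.01464 ft/s^2 (4 s.f.). Final answer: 0.01464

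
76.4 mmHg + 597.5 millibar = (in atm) 0.6902. Check: 1 mmHg = 133.32237 Pa, so 76.4 mmHg = 76.4 * 133.32237 = 10185.829 Pa. 1 millibar = 100 Pa, so 597.5 millibar = 597.5 * 100 = 59750 Pa. Sum: 10185.829 + 59750 = 69935.829 Pa. 1 atm = 101325 Pa, so 69935.829 Pa = 69935.829 / 101325 = 0.69021297 atm ≈ 0.6902 atm (4 s.f.).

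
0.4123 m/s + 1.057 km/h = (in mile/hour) 0.4123 m/s is already in m/s. 1 km/h = 0.27777778 m/s, so 1.057 km/h = 1.057 * 0.27777778 = 0.29361111 m/s. Sum: 0.4123 + 0.29361111 = 0.70591111 m/s. 1 mile/hour = 0.44704 m/s, so 0.70591111 m/s = 0.70591111 / 0.44704 = 1.5790782 mile/hour ≈ 1.579 mile/hour (4 s.f.). Final answer: 1.579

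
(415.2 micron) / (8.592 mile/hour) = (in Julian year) 1 micron = 1e-06 m, so 415.2 micron = 415.2 * 1e-06 = 0.0004152 m. 1 mile/hour = 0.44704 m/s, so 8.592 mile/hour = 8.592 * 0.44704 = 3.8409677 m/s. Combine: 0.0004152 m / 3.8409677 m/s = 0.00010809776 s. 1 Julian year = 31557600 s, so 0.00010809776 s = 0.00010809776 / 31557600 = 3.4254113e-12 Julian year ≈ 3.425e-12 Julian year (4 s.f.). Final answer: 3.425e-12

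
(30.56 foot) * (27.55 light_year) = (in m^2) 2.428e+18. Check: 1 foot = 0.3048 m, so 30.56 foot = 30.56 * 0.3048 = 9.314688 m. 1 light_year = 9.4607305e+15 m, so 27.55 light_year = 27.55 * 9.4607305e+15 = 2.6064312e+17 m. Combine: 9.314688 m * 2.6064312e+17 m = 2.4278094e+18 m^2. Result: 2.4278094e+18 m^2 ≈ 2.428e+18 m^2 (4 s.f.).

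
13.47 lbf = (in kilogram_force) 6.11. Check: 1 lbf = 4.4482216 N, so 13.47 lbf = 13.47 * 4.4482216 = 59.917545 N. 1 kilogram_force = 9.80665 N, so 59.917545 N = 59.917545 / 9.80665 = 6.1098892 kilogram_force ≈ 6.11 kilogram_force (4 s.f.).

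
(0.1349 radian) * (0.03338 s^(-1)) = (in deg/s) 0.258. Check: 0.1349 radian = 0.1349 rad. 0.03338 s^(-1) = 0.03338 Hz. Combine: 0.1349 rad * 0.03338 Hz = 0.004502962 rad/s. 1 deg/s = 0.017453293 rad/s, so 0.004502962 rad/s = 0.004502962 / 0.017453293 = 0.25800072 deg/s ≈ 0.258 deg/s (4 s.f.).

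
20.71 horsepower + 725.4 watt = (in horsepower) 1 horsepower = 745.69987 W, so 20.71 horsepower = 20.71 * 745.69987 = 15443.444 W. 725.4 watt = 725.4 W. Sum: 15443.444 + 725.4 = 16168.844 W. 1 horsepower = 745.69987 W, so 16168.844 W = 16168.844 / 745.69987 = 21.682777 horsepower ≈ 21.68 horsepower (4 s.f.). Final answer: 21.68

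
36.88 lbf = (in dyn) 1 lbf = 4.4482216 N, so 36.88 lbf = 36.88 * 4.4482216 = 164.05041 N. 1 dyn = 1e-05 N, so 164.05041 N = 164.05041 / 1e-05 = 16405041 dyn ≈ 1.641e+07 dyn (4 s.f.). Final answer: 1.641e+07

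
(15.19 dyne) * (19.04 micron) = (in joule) 2.892e-09. Check: 1 dyne = 1e-05 N, so 15.19 dyne = 15.19 * 1e-05 = 0.0001519 N. 1 micron = 1e-06 m, so 19.04 micron = 19.04 * 1e-06 = 1.904e-05 m. Combine: 0.0001519 N * 1.904e-05 m = 2.892176e-09 J. 2.892176e-09 J = 2.892176e-09 joule ≈ 2.892e-09 joule (4 s.f.).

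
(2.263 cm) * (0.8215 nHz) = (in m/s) 1.859e-11. Check: 1 cm = 0.01 m, so 2.263 cm = 2.263 * 0.01 = 0.02263 m. 1 nHz = 1e-09 Hz, so 0.8215 nHz = 0.8215 * 1e-09 = 8.215e-10 Hz. Combine: 0.02263 m * 8.215e-10 Hz = 1.8590545e-11 m/s. Result: 1.8590545e-11 m/s ≈ 1.859e-11 m/s (4 s.f.).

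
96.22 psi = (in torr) 1 psi = 6894.7573 Pa, so 96.22 psi = 96.22 * 6894.7573 = 663413.55 Pa. 1 torr = 133.32237 Pa, so 663413.55 Pa = 663413.55 / 133.32237 = 4976.0108 torr ≈ 4976 torr (4 s.f.). Final answer: 4976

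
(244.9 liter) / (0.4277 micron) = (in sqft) 6.163e+06. Check: 1 liter = 0.001 m^3, so 244.9 liter = 244.9 * 0.001 = 0.2449 m^3. 1 micron = 1e-06 m, so 0.4277 micron = 0.4277 * 1e-06 = 4.277e-07 m. Combine: 0.2449 m^3 / 4.277e-07 m = 572597.62 m^2. 1 sqft = 0.09290304 m^2, so 572597.62 m^2 = 572597.62 / 0.09290304 = 6163389.4 sqft ≈ 6.163e+06 sqft (4 s.f.).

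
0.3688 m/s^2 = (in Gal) 1 Gal = 0.01 m/s^2, so 0.3688 m/s^2 = 0.3688 / 0.01 = 36.88 Gal. Final answer: 36.88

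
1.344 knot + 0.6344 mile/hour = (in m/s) 0.975. Check: 1 knot = 0.51444444 m/s, so 1.344 knot = 1.344 * 0.51444444 = 0.69141333 m/s. 1 mile/hour = 0.44704 m/s, so 0.6344 mile/hour = 0.6344 * 0.44704 = 0.28360218 m/s. Sum: 0.69141333 + 0.28360218 = 0.97501551 m/s. Result: 0.97501551 m/s ≈ 0.975 m/s (4 s.f.).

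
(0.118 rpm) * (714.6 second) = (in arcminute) 3.036e+04. Check: 1 rpm = 0.10471976 rad/s, so 0.118 rpm = 0.118 * 0.10471976 = 0.012356931 rad/s. 714.6 second = 714.6 s. Combine: 0.012356931 rad/s * 714.6 s = 8.830263 rad. 1 arcminute = 0.00029088821 rad, so 8.830263 rad = 8.830263 / 0.00029088821 = 30356.208 arcminute ≈ 3.036e+04 arcminute (4 s.f.).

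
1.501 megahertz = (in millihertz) 1 megahertz = 1000000 Hz, so 1.501 megahertz = 1.501 * 1000000 = 1501000 Hz. 1 millihertz = 0.001 Hz, so 1501000 Hz = 1501000 / 0.001 = 1.501e+09 millihertz. Final answer: 1.501e+09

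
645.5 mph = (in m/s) 288.6. Check: 1 mph = 0.44704 m/s, so 645.5 mph = 645.5 * 0.44704 = 288.56432 m/s. Result: 288.56432 m/s ≈ 288.6 m/s (4 s.f.).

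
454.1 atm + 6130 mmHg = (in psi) 1 atm = 101325 Pa, so 454.1 atm = 454.1 * 101325 = 46011682 Pa. 1 mmHg = 133.32237 Pa, so 6130 mmHg = 6130 * 133.32237 = 817266.12 Pa. Sum: 46011682 + 817266.12 = 46828949 Pa. 1 psi = 6894.7573 Pa, so 46828949 Pa = 46828949 / 6894.7573 = 6791.9648 psi ≈ 6792 psi (4 s.f.). Final answer: 6792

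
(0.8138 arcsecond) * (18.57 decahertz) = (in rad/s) 0.0007327. Check: 1 arcsecond = 4.8481368e-06 rad, so 0.8138 arcsecond = 0.8138 * 4.8481368e-06 = 3.9454137e-06 rad. 1 decahertz = 10 Hz, so 18.57 decahertz = 18.57 * 10 = 185.7 Hz. Combine: 3.9454137e-06 rad * 185.7 Hz = 0.00073266333 rad/s. Result: 0.00073266333 rad/s ≈ 0.0007327 rad/s (4 s.f.).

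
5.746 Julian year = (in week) 299.8. Check: 1 Julian year = 31557600 s, so 5.746 Julian year = 5.746 * 31557600 = 1.8132997e+08 s. 1 week = 604800 s, so 1.8132997e+08 s = 1.8132997e+08 / 604800 = 299.81807 week ≈ 299.8 week (4 s.f.).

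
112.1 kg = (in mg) 1.121e+08. Check: 1 mg = 1e-06 kg, so 112.1 kg = 112.1 / 1e-06 = 1.121e+08 mg.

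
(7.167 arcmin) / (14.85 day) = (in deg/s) 1 arcmin = 0.00029088821 rad, so 7.167 arcmin = 7.167 * 0.00029088821 = 0.0020847958 rad. 1 day = 86400 s, so 14.85 day = 14.85 * 86400 = 1283040 s. Combine: 0.0020847958 rad / 1283040 s = 1.6248876e-09 rad/s. 1 deg/s = 0.017453293 rad/s, so 1.6248876e-09 rad/s = 1.6248876e-09 / 0.017453293 = 9.3099202e-08 deg/s ≈ 9.31e-08 deg/s (4 s.f.). Final answer: 9.31e-08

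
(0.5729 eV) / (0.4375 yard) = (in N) 1 eV = 1.6021766e-19 J, so 0.5729 eV = 0.5729 * 1.6021766e-19 = 9.1788699e-20 J. 1 yard = 0.9144 m, so 0.4375 yard = 0.4375 * 0.9144 = 0.40005 m. Combine: 9.1788699e-20 J / 0.40005 m = 2.2944307e-19 N. Result: 2.2944307e-19 N ≈ 2.294e-19 N (4 s.f.). Final answer: 2.294e-19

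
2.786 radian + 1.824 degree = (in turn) 0.4485. Check: 2.786 radian = 2.786 rad. 1 degree = 0.017453293 rad, so 1.824 degree = 1.824 * 0.017453293 = 0.031834806 rad. Sum: 2.786 + 0.031834806 = 2.8178348 rad. 1 turn = 6.2831853 rad, so 2.8178348 rad = 2.8178348 / 6.2831853 = 0.44847234 turn ≈ 0.4485 turn (4 s.f.).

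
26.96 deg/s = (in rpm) 4.493. Check: 1 deg/s = 0.017453293 rad/s, so 26.96 deg/s = 26.96 * 0.017453293 = 0.47054077 rad/s. 1 rpm = 0.10471976 rad/s, so 0.47054077 rad/s = 0.47054077 / 0.10471976 = 4.4933333 rpm ≈ 4.493 rpm (4 s.f.).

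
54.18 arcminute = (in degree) 0.903. Check: 1 arcminute = 0.00029088821 rad, so 54.18 arcminute = 54.18 * 0.00029088821 = 0.015760323 rad. 1 degree = 0.017453293 rad, so 0.015760323 rad = 0.015760323 / 0.017453293 = 0.903 degree.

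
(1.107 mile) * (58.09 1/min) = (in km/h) 6209. Check: 1 mile = 1609.344 m, so 1.107 mile = 1.107 * 1609.344 = 1781.5438 m. 1 1/min = 0.016666667 Hz, so 58.09 1/min = 58.09 * 0.016666667 = 0.96816667 Hz. Combine: 1781.5438 m * 0.96816667 Hz = 1724.8313 m/s. 1 km/h = 0.27777778 m/s, so 1724.8313 m/s = 1724.8313 / 0.27777778 = 6209.3928 km/h ≈ 6209 km/h (4 s.f.).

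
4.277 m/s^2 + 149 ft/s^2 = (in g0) 4.277 m/s^2 is already in m/s^2. 1 ft/s^2 = 0.3048 m/s^2, so 149 ft/s^2 = 149 * 0.3048 = 45.4152 m/s^2. Sum: 4.277 + 45.4152 = 49.6922 m/s^2. 1 g0 = 9.80665 m/s^2, so 49.6922 m/s^2 = 49.6922 / 9.80665 = 5.0671942 g0 ≈ 5.067 g0 (4 s.f.). Final answer: 5.067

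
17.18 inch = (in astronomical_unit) 1 inch = 0.0254 m, so 17.18 inch = 17.18 * 0.0254 = 0.436372 m. 1 astronomical_unit = 1.4959787e+11 m, so 0.436372 m = 0.436372 / 1.4959787e+11 = 2.9169667e-12 astronomical_unit ≈ 2.917e-12 astronomical_unit (4 s.f.). Final answer: 2.917e-12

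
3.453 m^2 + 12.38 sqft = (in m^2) 3.453 m^2 is already in m^2. 1 sqft = 0.09290304 m^2, so 12.38 sqft = 12.38 * 0.09290304 = 1.1501396 m^2. Sum: 3.453 + 1.1501396 = 4.6031396 m^2. Result: 4.6031396 m^2 ≈ 4.603 m^2 (4 s.f.). Final answer: 4.603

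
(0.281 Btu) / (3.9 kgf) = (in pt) 2.197e+04. Check: 1 Btu = 1055.0559 J, so 0.281 Btu = 0.281 * 1055.0559 = 296.47069 J. 1 kgf = 9.80665 N, so 3.9 kgf = 3.9 * 9.80665 = 38.245935 N. Combine: 296.47069 J / 38.245935 N = 7.7516916 m. 1 pt = 0.00035277778 m, so 7.7516916 m = 7.7516916 / 0.00035277778 = 21973.299 pt ≈ 2.197e+04 pt (4 s.f.).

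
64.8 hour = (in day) 2.7. Check: 1 hour = 3600 s, so 64.8 hour = 64.8 * 3600 = 233280 s. 1 day = 86400 s, so 233280 s = 233280 / 86400 = 2.7 day.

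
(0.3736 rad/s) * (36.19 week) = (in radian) 8.177e+06. Check: 0.3736 rad/s is already in rad/s. 1 week = 604800 s, so 36.19 week = 36.19 * 604800 = 21887712 s. Combine: 0.3736 rad/s * 21887712 s = 8177249.2 rad. 8177249.2 rad = 8177249.2 radian ≈ 8.177e+06 radian (4 s.f.).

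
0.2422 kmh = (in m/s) 1 kmh = 0.27777778 m/s, so 0.2422 kmh = 0.2422 * 0.27777778 = 0.067277778 m/s. Result: 0.067277778 m/s ≈ 0.06728 m/s (4 s.f.). Final answer: 0.06728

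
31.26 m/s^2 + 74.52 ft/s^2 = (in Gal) 5397. Check: 31.26 m/s^2 is already in m/s^2. 1 ft/s^2 = 0.3048 m/s^2, so 74.52 ft/s^2 = 74.52 * 0.3048 = 22.713696 m/s^2. Sum: 31.26 + 22.713696 = 53.973696 m/s^2. 1 Gal = 0.01 m/s^2, so 53.973696 m/s^2 = 53.973696 / 0.01 = 5397.3696 Gal ≈ 5397 Gal (4 s.f.).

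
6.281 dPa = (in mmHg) 0.004711. Check: 1 dPa = 0.1 Pa, so 6.281 dPa = 6.281 * 0.1 = 0.6281 Pa. 1 mmHg = 133.32237 Pa, so 0.6281 Pa = 0.6281 / 133.32237 = 0.0047111374 mmHg ≈ 0.004711 mmHg (4 s.f.).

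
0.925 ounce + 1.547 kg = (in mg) 1.573e+06. Check: 1 ounce = 0.028349523 kg, so 0.925 ounce = 0.925 * 0.028349523 = 0.026223309 kg. 1.547 kg is already in kg. Sum: 0.026223309 + 1.547 = 1.5732233 kg. 1 mg = 1e-06 kg, so 1.5732233 kg = 1.5732233 / 1e-06 = 1573223.3 mg ≈ 1.573e+06 mg (4 s.f.).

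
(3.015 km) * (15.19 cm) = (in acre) 0.1132. Check: 1 km = 1000 m, so 3.015 km = 3.015 * 1000 = 3015 m. 1 cm = 0.01 m, so 15.19 cm = 15.19 * 0.01 = 0.1519 m. Combine: 3015 m * 0.1519 m = 457.9785 m^2. 1 acre = 4046.8564 m^2, so 457.9785 m^2 = 457.9785 / 4046.8564 = 0.11316895 acre ≈ 0.1132 acre (4 s.f.).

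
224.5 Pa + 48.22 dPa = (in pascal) 229.3. Check: 224.5 Pa is already in Pa. 1 dPa = 0.1 Pa, so 48.22 dPa = 48.22 * 0.1 = 4.822 Pa. Sum: 224.5 + 4.822 = 229.322 Pa. 229.322 Pa = 229.322 pascal ≈ 229.3 pascal (4 s.f.).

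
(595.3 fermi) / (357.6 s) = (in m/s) 1.665e-15. Check: 1 fermi = 1e-15 m, so 595.3 fermi = 595.3 * 1e-15 = 5.953e-13 m. 357.6 s is already in s. Combine: 5.953e-13 m / 357.6 s = 1.6647092e-15 m/s. Result: 1.6647092e-15 m/s ≈ 1.665e-15 m/s (4 s.f.).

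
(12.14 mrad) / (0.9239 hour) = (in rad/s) 3.65e-06. Check: 1 mrad = 0.001 rad, so 12.14 mrad = 12.14 * 0.001 = 0.01214 rad. 1 hour = 3600 s, so 0.9239 hour = 0.9239 * 3600 = 3326.04 s. Combine: 0.01214 rad / 3326.04 s = 3.6499862e-06 rad/s. Result: 3.6499862e-06 rad/s ≈ 3.65e-06 rad/s (4 s.f.).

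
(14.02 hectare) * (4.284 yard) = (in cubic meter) 1 hectare = 10000 m^2, so 14.02 hectare = 14.02 * 10000 = 140200 m^2. 1 yard = 0.9144 m, so 4.284 yard = 4.284 * 0.9144 = 3.9172896 m. Combine: 140200 m^2 * 3.9172896 m = 549204 m^3. 549204 m^3 = 549204 cubic meter ≈ 5.492e+05 cubic meter (4 s.f.). Final answer: 5.492e+05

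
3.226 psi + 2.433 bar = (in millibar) 1 psi = 6894.7573 Pa, so 3.226 psi = 3.226 * 6894.7573 = 22242.487 Pa. 1 bar = 100000 Pa, so 2.433 bar = 2.433 * 100000 = 243300 Pa. Sum: 22242.487 + 243300 = 265542.49 Pa. 1 millibar = 100 Pa, so 265542.49 Pa = 265542.49 / 100 = 2655.4249 millibar ≈ 2655 millibar (4 s.f.). Final answer: 2655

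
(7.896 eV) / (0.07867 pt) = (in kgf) 1 eV = 1.6021766e-19 J, so 7.896 eV = 7.896 * 1.6021766e-19 = 1.2650787e-18 J. 1 pt = 0.00035277778 m, so 0.07867 pt = 0.07867 * 0.00035277778 = 2.7753028e-05 m. Combine: 1.2650787e-18 J / 2.7753028e-05 m = 4.5583447e-14 N. 1 kgf = 9.80665 N, so 4.5583447e-14 N = 4.5583447e-14 / 9.80665 = 4.648218e-15 kgf ≈ 4.648e-15 kgf (4 s.f.). Final answer: 4.648e-15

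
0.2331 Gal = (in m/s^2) 1 Gal = 0.01 m/s^2, so 0.2331 Gal = 0.2331 * 0.01 = 0.002331 m/s^2. Result: 0.002331 m/s^2. Final answer: 0.002331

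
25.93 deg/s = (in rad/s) 0.4526. Check: 1 deg/s = 0.017453293 rad/s, so 25.93 deg/s = 25.93 * 0.017453293 = 0.45256388 rad/s. Result: 0.45256388 rad/s ≈ 0.4526 rad/s (4 s.f.).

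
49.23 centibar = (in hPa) 492.3. Check: 1 centibar = 1000 Pa, so 49.23 centibar = 49.23 * 1000 = 49230 Pa. 1 hPa = 100 Pa, so 49230 Pa = 49230 / 100 = 492.3 hPa.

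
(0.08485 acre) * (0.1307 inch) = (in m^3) 1 acre = 4046.8564 m^2, so 0.08485 acre = 0.08485 * 4046.8564 = 343.37577 m^2. 1 inch = 0.0254 m, so 0.1307 inch = 0.1307 * 0.0254 = 0.00331978 m. Combine: 343.37577 m^2 * 0.00331978 m = 1.139932 m^3. Result: 1.139932 m^3 ≈ 1.14 m^3 (4 s.f.). Final answer: 1.14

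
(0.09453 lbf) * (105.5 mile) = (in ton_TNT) 1.706e-05. Check: 1 lbf = 4.4482216 N, so 0.09453 lbf = 0.09453 * 4.4482216 = 0.42049039 N. 1 mile = 1609.344 m, so 105.5 mile = 105.5 * 1609.344 = 169785.79 m. Combine: 0.42049039 N * 169785.79 m = 71393.294 J. 1 ton_TNT = 4.184e+09 J, so 71393.294 J = 71393.294 / 4.184e+09 = 1.7063407e-05 ton_TNT ≈ 1.706e-05 ton_TNT (4 s.f.).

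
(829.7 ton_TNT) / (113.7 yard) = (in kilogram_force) 3.405e+09. Check: 1 ton_TNT = 4.184e+09 J, so 829.7 ton_TNT = 829.7 * 4.184e+09 = 3.4714648e+12 J. 1 yard = 0.9144 m, so 113.7 yard = 113.7 * 0.9144 = 103.96728 m. Combine: 3.4714648e+12 J / 103.96728 m = 3.3389974e+10 N. 1 kilogram_force = 9.80665 N, so 3.3389974e+10 N = 3.3389974e+10 / 9.80665 = 3.4048298e+09 kilogram_force ≈ 3.405e+09 kilogram_force (4 s.f.).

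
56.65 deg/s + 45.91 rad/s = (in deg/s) 2687. Check: 1 deg/s = 0.017453293 rad/s, so 56.65 deg/s = 56.65 * 0.017453293 = 0.98872902 rad/s. 45.91 rad/s is already in rad/s. Sum: 0.98872902 + 45.91 = 46.898729 rad/s. 1 deg/s = 0.017453293 rad/s, so 46.898729 rad/s = 46.898729 / 0.017453293 = 2687.0992 deg/s ≈ 2687 deg/s (4 s.f.).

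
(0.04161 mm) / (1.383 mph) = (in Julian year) 1 mm = 0.001 m, so 0.04161 mm = 0.04161 * 0.001 = 4.161e-05 m. 1 mph = 0.44704 m/s, so 1.383 mph = 1.383 * 0.44704 = 0.61825632 m/s. Combine: 4.161e-05 m / 0.61825632 m/s = 6.7302183e-05 s. 1 Julian year = 31557600 s, so 6.7302183e-05 s = 6.7302183e-05 / 31557600 = 2.1326775e-12 Julian year ≈ 2.133e-12 Julian year (4 s.f.). Final answer: 2.133e-12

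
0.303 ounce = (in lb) 0.01894. Check: 1 ounce = 0.028349523 kg, so 0.303 ounce = 0.303 * 0.028349523 = 0.0085899055 kg. 1 lb = 0.45359237 kg, so 0.0085899055 kg = 0.0085899055 / 0.45359237 = 0.0189375 lb ≈ 0.01894 lb (4 s.f.).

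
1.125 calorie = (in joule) 1 calorie = 4.184 J, so 1.125 calorie = 1.125 * 4.184 = 4.707 J. 4.707 J = 4.707 joule. Final answer: 4.707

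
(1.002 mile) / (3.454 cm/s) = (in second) 4.669e+04. Check: 1 mile = 1609.344 m, so 1.002 mile = 1.002 * 1609.344 = 1612.5627 m. 1 cm/s = 0.01 m/s, so 3.454 cm/s = 3.454 * 0.01 = 0.03454 m/s. Combine: 1612.5627 m / 0.03454 m/s = 46686.818 s. 46686.818 s = 46686.818 second ≈ 4.669e+04 second (4 s.f.).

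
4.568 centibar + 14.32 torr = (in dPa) 6.477e+04. Check: 1 centibar = 1000 Pa, so 4.568 centibar = 4.568 * 1000 = 4568 Pa. 1 torr = 133.32237 Pa, so 14.32 torr = 14.32 * 133.32237 = 1909.1763 Pa. Sum: 4568 + 1909.1763 = 6477.1763 Pa. 1 dPa = 0.1 Pa, so 6477.1763 Pa = 6477.1763 / 0.1 = 64771.763 dPa ≈ 6.477e+04 dPa (4 s.f.).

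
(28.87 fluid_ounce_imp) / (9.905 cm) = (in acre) 2.046e-06. Check: 1 fluid_ounce_imp = 2.8413063e-05 m^3, so 28.87 fluid_ounce_imp = 28.87 * 2.8413063e-05 = 0.00082028511 m^3. 1 cm = 0.01 m, so 9.905 cm = 9.905 * 0.01 = 0.09905 m. Combine: 0.00082028511 m^3 / 0.09905 m = 0.0082815256 m^2. 1 acre = 4046.8564 m^2, so 0.0082815256 m^2 = 0.0082815256 / 4046.8564 = 2.0464096e-06 acre ≈ 2.046e-06 acre (4 s.f.).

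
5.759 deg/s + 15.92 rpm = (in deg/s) 101.3. Check: 1 deg/s = 0.017453293 rad/s, so 5.759 deg/s = 5.759 * 0.017453293 = 0.10051351 rad/s. 1 rpm = 0.10471976 rad/s, so 15.92 rpm = 15.92 * 0.10471976 = 1.6671385 rad/s. Sum: 0.10051351 + 1.6671385 = 1.767652 rad/s. 1 deg/s = 0.017453293 rad/s, so 1.767652 rad/s = 1.767652 / 0.017453293 = 101.279 deg/s ≈ 101.3 deg/s (4 s.f.).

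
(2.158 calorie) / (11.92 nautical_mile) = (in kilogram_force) 1 calorie = 4.184 J, so 2.158 calorie = 2.158 * 4.184 = 9.029072 J. 1 nautical_mile = 1852 m, so 11.92 nautical_mile = 11.92 * 1852 = 22075.84 m. Combine: 9.029072 J / 22075.84 m = 0.00040900242 N. 1 kilogram_force = 9.80665 N, so 0.00040900242 N = 0.00040900242 / 9.80665 = 4.170664e-05 kilogram_force ≈ 4.171e-05 kilogram_force (4 s.f.). Final answer: 4.171e-05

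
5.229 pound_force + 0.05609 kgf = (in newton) 1 pound_force = 4.4482216 N, so 5.229 pound_force = 5.229 * 4.4482216 = 23.259751 N. 1 kgf = 9.80665 N, so 0.05609 kgf = 0.05609 * 9.80665 = 0.550055 N. Sum: 23.259751 + 0.550055 = 23.809806 N. 23.809806 N = 23.809806 newton ≈ 23.81 newton (4 s.f.). Final answer: 23.81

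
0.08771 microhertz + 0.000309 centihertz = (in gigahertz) 3.178e-15. Check: 1 microhertz = 1e-06 Hz, so 0.08771 microhertz = 0.08771 * 1e-06 = 8.771e-08 Hz. 1 centihertz = 0.01 Hz, so 0.000309 centihertz = 0.000309 * 0.01 = 3.09e-06 Hz. Sum: 8.771e-08 + 3.09e-06 = 3.17771e-06 Hz. 1 gigahertz = 1e+09 Hz, so 3.17771e-06 Hz = 3.17771e-06 / 1e+09 = 3.17771e-15 gigahertz ≈ 3.178e-15 gigahertz (4 s.f.).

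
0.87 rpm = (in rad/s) 1 rpm = 0.10471976 rad/s, so 0.87 rpm = 0.87 * 0.10471976 = 0.091106187 rad/s. Result: 0.091106187 rad/s ≈ 0.09111 rad/s (4 s.f.). Final answer: 0.09111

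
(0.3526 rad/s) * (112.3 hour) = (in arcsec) 0.3526 rad/s is already in rad/s. 1 hour = 3600 s, so 112.3 hour = 112.3 * 3600 = 404280 s. Combine: 0.3526 rad/s * 404280 s = 142549.13 rad. 1 arcsec = 4.8481368e-06 rad, so 142549.13 rad = 142549.13 / 4.8481368e-06 = 2.9402868e+10 arcsec ≈ 2.94e+10 arcsec (4 s.f.). Final answer: 2.94e+10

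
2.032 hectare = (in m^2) 1 hectare = 10000 m^2, so 2.032 hectare = 2.032 * 10000 = 20320 m^2. Result: 20320 m^2 ≈ 2.032e+04 m^2 (4 s.f.). Final answer: 2.032e+04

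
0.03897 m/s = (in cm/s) 3.897. Check: 1 cm/s = 0.01 m/s, so 0.03897 m/s = 0.03897 / 0.01 = 3.897 cm/s.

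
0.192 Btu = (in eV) 1.264e+21. Check: 1 Btu = 1055.0559 J, so 0.192 Btu = 0.192 * 1055.0559 = 202.57072 J. 1 eV = 1.6021766e-19 J, so 202.57072 J = 202.57072 / 1.6021766e-19 = 1.264347e+21 eV ≈ 1.264e+21 eV (4 s.f.).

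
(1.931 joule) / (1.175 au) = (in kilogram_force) 1.12e-12. Check: 1.931 joule = 1.931 J. 1 au = 1.4959787e+11 m, so 1.175 au = 1.175 * 1.4959787e+11 = 1.757775e+11 m. Combine: 1.931 J / 1.757775e+11 m = 1.0985479e-11 N. 1 kilogram_force = 9.80665 N, so 1.0985479e-11 N = 1.0985479e-11 / 9.80665 = 1.1202071e-12 kilogram_force ≈ 1.12e-12 kilogram_force (4 s.f.).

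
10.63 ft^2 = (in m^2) 0.9876. Check: 1 ft^2 = 0.09290304 m^2, so 10.63 ft^2 = 10.63 * 0.09290304 = 0.98755932 m^2. Result: 0.98755932 m^2 ≈ 0.9876 m^2 (4 s.f.).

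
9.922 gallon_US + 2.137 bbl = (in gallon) 99.68. Check: 1 gallon_US = 0.0037854118 m^3, so 9.922 gallon_US = 9.922 * 0.0037854118 = 0.037558856 m^3. 1 bbl = 0.15898729 m^3, so 2.137 bbl = 2.137 * 0.15898729 = 0.33975585 m^3. Sum: 0.037558856 + 0.33975585 = 0.3773147 m^3. 1 gallon = 0.0037854118 m^3, so 0.3773147 m^3 = 0.3773147 / 0.0037854118 = 99.676 gallon ≈ 99.68 gallon (4 s.f.).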